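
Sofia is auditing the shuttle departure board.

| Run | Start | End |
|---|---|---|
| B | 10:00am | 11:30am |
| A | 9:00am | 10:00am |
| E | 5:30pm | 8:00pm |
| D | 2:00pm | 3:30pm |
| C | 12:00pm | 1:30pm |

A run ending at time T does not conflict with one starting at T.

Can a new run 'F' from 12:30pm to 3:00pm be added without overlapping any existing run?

A: ends 10:00am at or before F starts 12:30pm → clear.
B: ends 11:30am at or before F starts 12:30pm → clear.
C: starts 12:00pm before F ends 3:00pm, and ends 1:30pm after F starts 12:30pm → overlap.
D: starts 2:00pm before F ends 3:00pm, and ends 3:30pm after F starts 12:30pm → overlap.
E: starts 5:30pm at or after F ends 3:00pm → clear.
F overlaps C, D.

No — it overlaps C, D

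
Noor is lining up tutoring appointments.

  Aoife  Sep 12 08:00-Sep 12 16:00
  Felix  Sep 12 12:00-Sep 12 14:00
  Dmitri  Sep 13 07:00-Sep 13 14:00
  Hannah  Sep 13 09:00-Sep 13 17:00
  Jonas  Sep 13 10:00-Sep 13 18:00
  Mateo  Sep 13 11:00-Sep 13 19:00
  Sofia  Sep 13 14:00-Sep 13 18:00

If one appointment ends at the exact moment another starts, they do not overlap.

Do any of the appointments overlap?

Check each pair: they overlap iff neither finishes before the other starts.
Sorted by start: Aoife, Felix, Dmitri, Hannah, Jonas, Mateo, Sofia.
Felix starts before Aoife ends → Aoife and Felix overlap.
That's a conflict, so the schedule is not conflict-free.

Yes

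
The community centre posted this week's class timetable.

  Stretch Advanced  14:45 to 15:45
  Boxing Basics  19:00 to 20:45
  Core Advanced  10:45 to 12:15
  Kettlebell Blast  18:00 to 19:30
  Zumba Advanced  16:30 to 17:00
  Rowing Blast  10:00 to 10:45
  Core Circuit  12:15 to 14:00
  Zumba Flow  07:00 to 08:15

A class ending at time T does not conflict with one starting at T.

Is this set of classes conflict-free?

Check each pair: they overlap iff neither finishes before the other starts.
Sorted by start: Zumba Flow, Rowing Blast, Core Advanced, Core Circuit, Stretch Advanced, Zumba Advanced, Kettlebell Blast, Boxing Basics.
Rowing Blast starts after Zumba Flow ends; Zumba Flow is clear from here.
Core Advanced starts exactly when Rowing Blast ends (back-to-back, no overlap); Rowing Blast is clear from here.
Core Circuit starts exactly when Core Advanced ends (back-to-back, no overlap); Core Advanced is clear from here.
Stretch Advanced starts after Core Circuit ends; Core Circuit is clear from here.
Zumba Advanced starts after Stretch Advanced ends; Stretch Advanced is clear from here.
Kettlebell Blast starts after Zumba Advanced ends; Zumba Advanced is clear from here.
Boxing Basics starts before Kettlebell Blast ends → Kettlebell Blast and Boxing Basics overlap.
That's a conflict, so the schedule is not conflict-free.

No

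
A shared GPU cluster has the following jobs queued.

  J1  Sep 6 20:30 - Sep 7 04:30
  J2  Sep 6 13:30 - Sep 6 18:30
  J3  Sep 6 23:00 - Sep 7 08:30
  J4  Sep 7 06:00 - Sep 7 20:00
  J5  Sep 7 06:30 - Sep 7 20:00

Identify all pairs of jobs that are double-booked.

J1 & J3, J3 & J4, J3 & J5, J4 & J5

Sorted by start: J2, J1, J3, J4, J5.
J1 starts after J2 ends, so J2 has no further overlaps.
J3 starts before J1 ends → J1 and J3 overlap.
J4 starts after J1 ends, so J1 has no further overlaps.
J4 starts before J3 ends → J3 and J4 overlap.
J5 starts before J3 ends → J3 and J5 overlap.
J5 starts before J4 ends → J4 and J5 overlap.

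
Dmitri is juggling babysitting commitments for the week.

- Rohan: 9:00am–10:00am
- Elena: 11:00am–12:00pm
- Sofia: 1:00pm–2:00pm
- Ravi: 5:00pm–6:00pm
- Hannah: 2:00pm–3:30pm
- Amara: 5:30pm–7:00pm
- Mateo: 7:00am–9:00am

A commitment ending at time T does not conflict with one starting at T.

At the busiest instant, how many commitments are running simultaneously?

2

Sort all start/end points and keep a running count:
7:00am start Mateo → 1
9:00am end Mateo → 0
9:00am start Rohan → 1
10:00am end Rohan → 0
11:00am start Elena → 1
12:00pm end Elena → 0
1:00pm start Sofia → 1
2:00pm end Sofia → 0
2:00pm start Hannah → 1
3:30pm end Hannah → 0
5:00pm start Ravi → 1
5:30pm start Amara → 2
6:00pm end Ravi → 1
7:00pm end Amara → 0
Peak is 2, at 5:30pm (Amara, Ravi).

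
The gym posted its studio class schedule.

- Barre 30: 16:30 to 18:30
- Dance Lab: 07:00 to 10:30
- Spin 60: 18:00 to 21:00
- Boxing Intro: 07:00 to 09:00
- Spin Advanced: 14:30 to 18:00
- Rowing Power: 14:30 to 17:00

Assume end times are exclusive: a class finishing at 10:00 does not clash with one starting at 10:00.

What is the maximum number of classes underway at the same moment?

3

Walk through starts and ends in time order (an end at T is processed before a start at T):
07:00 start Boxing Intro → 1
07:00 start Dance Lab → 2
09:00 end Boxing Intro → 1
10:30 end Dance Lab → 0
14:30 start Rowing Power → 1
14:30 start Spin Advanced → 2
16:30 start Barre 30 → 3
17:00 end Rowing Power → 2
18:00 end Spin Advanced → 1
18:00 start Spin 60 → 2
18:30 end Barre 30 → 1
21:00 end Spin 60 → 0
Peak is 3, at 16:30 (Barre 30, Rowing Power, Spin Advanced).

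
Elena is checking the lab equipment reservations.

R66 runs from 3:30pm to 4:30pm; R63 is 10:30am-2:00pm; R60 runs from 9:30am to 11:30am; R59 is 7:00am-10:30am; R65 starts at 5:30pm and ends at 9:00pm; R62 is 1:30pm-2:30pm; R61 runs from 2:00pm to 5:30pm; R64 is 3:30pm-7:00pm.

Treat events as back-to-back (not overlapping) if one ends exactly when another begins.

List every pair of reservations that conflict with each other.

Check each pair: they overlap iff neither finishes before the other starts.
Sorted by start: R59, R60, R63, R62, R61, R64, R66, R65.
R60 starts before R59 ends → R59 and R60 overlap.
R63 starts exactly when R59 ends (back-to-back, no overlap) — done with R59.
R63 starts before R60 ends → R60 and R63 overlap.
R62 starts after R60 ends — done with R60.
R62 starts before R63 ends → R63 and R62 overlap.
R61 starts exactly when R63 ends (back-to-back, no overlap) — done with R63.
R61 starts before R62 ends → R62 and R61 overlap.
R64 starts after R62 ends — done with R62.
R64 starts before R61 ends → R61 and R64 overlap.
R66 starts before R61 ends → R61 and R66 overlap.
R65 starts exactly when R61 ends (back-to-back, no overlap).
R66 starts before R64 ends → R64 and R66 overlap.
R65 starts before R64 ends → R64 and R65 overlap.
R65 starts after R66 ends.

R59 & R60, R60 & R63, R61 & R62, R61 & R64, R61 & R66, R62 & R63, R64 & R65, R64 & R66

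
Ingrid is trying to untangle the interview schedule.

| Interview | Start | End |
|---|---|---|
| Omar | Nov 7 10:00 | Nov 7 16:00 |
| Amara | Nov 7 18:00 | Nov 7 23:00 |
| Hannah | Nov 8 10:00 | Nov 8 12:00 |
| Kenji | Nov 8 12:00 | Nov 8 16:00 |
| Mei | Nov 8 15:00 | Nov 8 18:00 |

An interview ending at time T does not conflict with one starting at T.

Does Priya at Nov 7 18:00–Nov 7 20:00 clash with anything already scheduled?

Yes — it overlaps Amara

Omar: ends Nov 7 16:00 at or before Priya starts Nov 7 18:00 → clear.
Amara: starts Nov 7 18:00 before Priya ends Nov 7 20:00, and ends Nov 7 23:00 after Priya starts Nov 7 18:00 → overlap.
Hannah: starts Nov 8 10:00 at or after Priya ends Nov 7 20:00 → clear.
Kenji: starts Nov 8 12:00 at or after Priya ends Nov 7 20:00 → clear.
Mei: starts Nov 8 15:00 at or after Priya ends Nov 7 20:00 → clear.
Priya overlaps Amara.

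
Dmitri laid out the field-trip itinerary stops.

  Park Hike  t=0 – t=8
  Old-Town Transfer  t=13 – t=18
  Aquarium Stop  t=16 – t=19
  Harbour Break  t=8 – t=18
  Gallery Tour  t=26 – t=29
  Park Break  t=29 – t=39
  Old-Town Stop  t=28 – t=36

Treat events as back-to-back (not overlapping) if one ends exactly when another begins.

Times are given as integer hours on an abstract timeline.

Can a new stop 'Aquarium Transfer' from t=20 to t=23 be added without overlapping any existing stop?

Park Hike: ends t=8 at or before Aquarium Transfer starts t=20 → clear.
Harbour Break: ends t=18 at or before Aquarium Transfer starts t=20 → clear.
Old-Town Transfer: ends t=18 at or before Aquarium Transfer starts t=20 → clear.
Aquarium Stop: ends t=19 at or before Aquarium Transfer starts t=20 → clear.
Gallery Tour: starts t=26 at or after Aquarium Transfer ends t=23 → clear.
Old-Town Stop: starts t=28 at or after Aquarium Transfer ends t=23 → clear.
Park Break: starts t=29 at or after Aquarium Transfer ends t=23 → clear.

Yes — the slot is free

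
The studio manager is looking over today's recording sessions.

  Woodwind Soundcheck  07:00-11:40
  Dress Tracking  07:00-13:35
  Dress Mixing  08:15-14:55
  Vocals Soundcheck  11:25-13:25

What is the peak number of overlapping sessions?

Walk through starts and ends in time order (an end at T is processed before a start at T):
07:00 start Dress Tracking → 1
07:00 start Woodwind Soundcheck → 2
08:15 start Dress Mixing → 3
11:25 start Vocals Soundcheck → 4
11:40 end Woodwind Soundcheck → 3
13:25 end Vocals Soundcheck → 2
13:35 end Dress Tracking → 1
14:55 end Dress Mixing → 0
Peak is 4, at 11:25 (Dress Mixing, Dress Tracking, Vocals Soundcheck, Woodwind Soundcheck).

4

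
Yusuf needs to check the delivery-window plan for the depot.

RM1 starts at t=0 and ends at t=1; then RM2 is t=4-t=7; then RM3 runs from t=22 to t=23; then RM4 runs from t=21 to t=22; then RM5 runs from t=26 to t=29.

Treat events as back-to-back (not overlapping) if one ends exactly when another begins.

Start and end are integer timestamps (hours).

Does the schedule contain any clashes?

No

Sorted by start: RM1, RM2, RM4, RM3, RM5.
RM2 starts after RM1 ends, so nothing later overlaps RM1 either.
RM4 starts after RM2 ends, so nothing later overlaps RM2 either.
RM3 starts exactly when RM4 ends (back-to-back, no overlap), so nothing later overlaps RM4 either.
RM5 starts after RM3 ends.
Every pair is clear; the schedule has no overlaps.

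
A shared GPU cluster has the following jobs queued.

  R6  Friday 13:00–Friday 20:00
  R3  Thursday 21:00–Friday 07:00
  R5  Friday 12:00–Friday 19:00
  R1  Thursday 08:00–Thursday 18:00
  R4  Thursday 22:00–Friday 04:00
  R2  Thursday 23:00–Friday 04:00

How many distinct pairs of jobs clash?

4

Sorted by start: R1, R3, R4, R2, R5, R6.
R3 starts after R1 ends — done with R1.
R4 starts before R3 ends → R3 and R4 overlap.
R2 starts before R3 ends → R3 and R2 overlap.
R5 starts after R3 ends — done with R3.
R2 starts before R4 ends → R4 and R2 overlap.
R5 starts after R4 ends — done with R4.
R5 starts after R2 ends — done with R2.
R6 starts before R5 ends → R5 and R6 overlap.
Overlapping pairs: R2 & R3, R2 & R4, R3 & R4, R5 & R6 — 4 in total.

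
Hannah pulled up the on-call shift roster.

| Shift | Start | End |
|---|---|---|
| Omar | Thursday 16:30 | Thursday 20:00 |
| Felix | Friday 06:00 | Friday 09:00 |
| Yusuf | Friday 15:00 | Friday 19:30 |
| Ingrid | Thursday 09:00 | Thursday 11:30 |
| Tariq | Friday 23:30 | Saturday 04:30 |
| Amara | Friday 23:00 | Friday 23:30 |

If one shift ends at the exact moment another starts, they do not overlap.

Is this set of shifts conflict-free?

Yes

Sorted by start: Ingrid, Omar, Felix, Yusuf, Amara, Tariq.
Omar starts after Ingrid ends, so Ingrid has no further overlaps.
Felix starts after Omar ends, so Omar has no further overlaps.
Yusuf starts after Felix ends, so Felix has no further overlaps.
Amara starts after Yusuf ends, so Yusuf has no further overlaps.
Tariq starts exactly when Amara ends (back-to-back, no overlap).
Every pair is clear; the schedule has no overlaps.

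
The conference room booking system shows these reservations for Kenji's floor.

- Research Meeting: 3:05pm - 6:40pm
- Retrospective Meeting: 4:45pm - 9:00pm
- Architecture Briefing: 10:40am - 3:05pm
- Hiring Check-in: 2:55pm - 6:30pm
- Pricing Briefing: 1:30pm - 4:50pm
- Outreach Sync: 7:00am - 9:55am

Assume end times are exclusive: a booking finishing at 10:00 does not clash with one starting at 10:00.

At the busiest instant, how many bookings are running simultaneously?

4

Sort all start/end points and keep a running count:
7:00am start Outreach Sync → 1
9:55am end Outreach Sync → 0
10:40am start Architecture Briefing → 1
1:30pm start Pricing Briefing → 2
2:55pm start Hiring Check-in → 3
3:05pm end Architecture Briefing → 2
3:05pm start Research Meeting → 3
4:45pm start Retrospective Meeting → 4
4:50pm end Pricing Briefing → 3
6:30pm end Hiring Check-in → 2
6:40pm end Research Meeting → 1
9:00pm end Retrospective Meeting → 0
Peak is 4, at 4:45pm (Hiring Check-in, Pricing Briefing, Research Meeting, Retrospective Meeting).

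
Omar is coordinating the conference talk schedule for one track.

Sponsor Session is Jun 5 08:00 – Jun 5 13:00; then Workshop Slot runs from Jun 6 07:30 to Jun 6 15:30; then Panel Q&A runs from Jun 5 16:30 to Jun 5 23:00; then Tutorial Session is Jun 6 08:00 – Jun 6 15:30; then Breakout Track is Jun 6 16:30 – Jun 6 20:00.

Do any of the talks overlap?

Yes

Check each pair: they overlap iff neither finishes before the other starts.
Sorted by start: Sponsor Session, Panel Q&A, Workshop Slot, Tutorial Session, Breakout Track.
Panel Q&A starts after Sponsor Session ends, so nothing later overlaps Sponsor Session either.
Workshop Slot starts after Panel Q&A ends, so nothing later overlaps Panel Q&A either.
Tutorial Session starts before Workshop Slot ends → Workshop Slot and Tutorial Session overlap.
That's a conflict, so the schedule is not conflict-free.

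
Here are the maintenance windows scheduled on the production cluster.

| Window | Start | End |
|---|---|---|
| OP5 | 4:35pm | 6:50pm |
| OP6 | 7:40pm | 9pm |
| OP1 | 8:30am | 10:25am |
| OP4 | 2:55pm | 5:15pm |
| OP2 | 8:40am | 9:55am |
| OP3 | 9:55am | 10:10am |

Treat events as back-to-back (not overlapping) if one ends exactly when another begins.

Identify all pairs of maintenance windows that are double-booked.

Two intervals overlap when each starts before the other ends.
Sorted by start: OP1, OP2, OP3, OP4, OP5, OP6.
OP2 starts before OP1 ends → OP1 and OP2 overlap.
OP3 starts before OP1 ends → OP1 and OP3 overlap.
OP4 starts after OP1 ends; OP1 is clear from here.
OP3 starts exactly when OP2 ends (back-to-back, no overlap); OP2 is clear from here.
OP4 starts after OP3 ends; OP3 is clear from here.
OP5 starts before OP4 ends → OP4 and OP5 overlap.
OP6 starts after OP4 ends.
OP6 starts after OP5 ends.

OP1 & OP2, OP1 & OP3, OP4 & OP5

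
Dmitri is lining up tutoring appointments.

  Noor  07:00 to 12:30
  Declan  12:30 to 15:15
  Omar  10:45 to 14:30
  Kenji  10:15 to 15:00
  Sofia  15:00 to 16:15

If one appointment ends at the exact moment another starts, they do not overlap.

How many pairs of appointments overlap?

6

Check each pair: they overlap iff neither finishes before the other starts.
Sorted by start: Noor, Kenji, Omar, Declan, Sofia.
Kenji starts before Noor ends → Noor and Kenji overlap.
Omar starts before Noor ends → Noor and Omar overlap.
Declan starts exactly when Noor ends (back-to-back, no overlap); Noor is clear from here.
Omar starts before Kenji ends → Kenji and Omar overlap.
Declan starts before Kenji ends → Kenji and Declan overlap.
Sofia starts exactly when Kenji ends (back-to-back, no overlap).
Declan starts before Omar ends → Omar and Declan overlap.
Sofia starts after Omar ends.
Sofia starts before Declan ends → Declan and Sofia overlap.
Overlapping pairs: Declan & Kenji, Declan & Omar, Declan & Sofia, Kenji & Noor, Kenji & Omar, Noor & Omar — 6 in total.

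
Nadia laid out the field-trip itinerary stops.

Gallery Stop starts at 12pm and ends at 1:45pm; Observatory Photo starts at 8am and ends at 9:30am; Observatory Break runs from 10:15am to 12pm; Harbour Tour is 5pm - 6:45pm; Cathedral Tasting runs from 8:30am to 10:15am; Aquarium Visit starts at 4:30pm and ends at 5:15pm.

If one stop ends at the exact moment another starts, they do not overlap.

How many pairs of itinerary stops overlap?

2

Sorted by start: Observatory Photo, Cathedral Tasting, Observatory Break, Gallery Stop, Aquarium Visit, Harbour Tour.
Cathedral Tasting starts before Observatory Photo ends → Observatory Photo and Cathedral Tasting overlap.
Observatory Break starts after Observatory Photo ends, so nothing later overlaps Observatory Photo either.
Observatory Break starts exactly when Cathedral Tasting ends (back-to-back, no overlap), so nothing later overlaps Cathedral Tasting either.
Gallery Stop starts exactly when Observatory Break ends (back-to-back, no overlap), so nothing later overlaps Observatory Break either.
Aquarium Visit starts after Gallery Stop ends, so nothing later overlaps Gallery Stop either.
Harbour Tour starts before Aquarium Visit ends → Aquarium Visit and Harbour Tour overlap.
Overlapping pairs: Aquarium Visit & Harbour Tour, Cathedral Tasting & Observatory Photo — 2 in total.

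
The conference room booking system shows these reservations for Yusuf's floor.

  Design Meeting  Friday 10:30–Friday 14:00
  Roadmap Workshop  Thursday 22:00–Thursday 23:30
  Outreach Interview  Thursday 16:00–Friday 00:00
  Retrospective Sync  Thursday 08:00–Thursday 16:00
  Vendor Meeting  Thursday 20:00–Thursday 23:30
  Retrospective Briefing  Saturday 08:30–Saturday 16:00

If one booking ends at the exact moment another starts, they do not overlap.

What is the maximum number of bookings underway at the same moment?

Sort all start/end points and keep a running count:
Thursday 08:00 start Retrospective Sync → 1
Thursday 16:00 end Retrospective Sync → 0
Thursday 16:00 start Outreach Interview → 1
Thursday 20:00 start Vendor Meeting → 2
Thursday 22:00 start Roadmap Workshop → 3
Thursday 23:30 end Roadmap Workshop → 2
Thursday 23:30 end Vendor Meeting → 1
Friday 00:00 end Outreach Interview → 0
Friday 10:30 start Design Meeting → 1
Friday 14:00 end Design Meeting → 0
Saturday 08:30 start Retrospective Briefing → 1
Saturday 16:00 end Retrospective Briefing → 0
Peak is 3, at Thursday 22:00 (Outreach Interview, Roadmap Workshop, Vendor Meeting).

3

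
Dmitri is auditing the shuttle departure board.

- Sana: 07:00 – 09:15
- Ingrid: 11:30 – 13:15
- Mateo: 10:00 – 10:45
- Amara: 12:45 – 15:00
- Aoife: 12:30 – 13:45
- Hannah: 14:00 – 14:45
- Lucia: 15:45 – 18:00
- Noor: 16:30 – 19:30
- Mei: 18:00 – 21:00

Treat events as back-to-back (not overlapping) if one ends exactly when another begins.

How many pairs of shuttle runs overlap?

Sorted by start: Sana, Mateo, Ingrid, Aoife, Amara, Hannah, Lucia, Noor, Mei.
Mateo starts after Sana ends — done with Sana.
Ingrid starts after Mateo ends — done with Mateo.
Aoife starts before Ingrid ends → Ingrid and Aoife overlap.
Amara starts before Ingrid ends → Ingrid and Amara overlap.
Hannah starts after Ingrid ends — done with Ingrid.
Amara starts before Aoife ends → Aoife and Amara overlap.
Hannah starts after Aoife ends — done with Aoife.
Hannah starts before Amara ends → Amara and Hannah overlap.
Lucia starts after Amara ends — done with Amara.
Lucia starts after Hannah ends — done with Hannah.
Noor starts before Lucia ends → Lucia and Noor overlap.
Mei starts exactly when Lucia ends (back-to-back, no overlap).
Mei starts before Noor ends → Noor and Mei overlap.
Overlapping pairs: Amara & Aoife, Amara & Hannah, Amara & Ingrid, Aoife & Ingrid, Lucia & Noor, Mei & Noor — 6 in total.

6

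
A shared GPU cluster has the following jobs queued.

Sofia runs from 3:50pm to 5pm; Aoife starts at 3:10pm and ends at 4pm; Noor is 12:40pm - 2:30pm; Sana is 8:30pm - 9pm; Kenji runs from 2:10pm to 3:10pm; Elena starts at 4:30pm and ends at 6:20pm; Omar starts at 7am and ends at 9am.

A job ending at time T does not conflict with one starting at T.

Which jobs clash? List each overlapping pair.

Aoife & Sofia, Elena & Sofia, Kenji & Noor

Sorted by start: Omar, Noor, Kenji, Aoife, Sofia, Elena, Sana.
Noor starts after Omar ends; Omar is clear from here.
Kenji starts before Noor ends → Noor and Kenji overlap.
Aoife starts after Noor ends; Noor is clear from here.
Aoife starts exactly when Kenji ends (back-to-back, no overlap); Kenji is clear from here.
Sofia starts before Aoife ends → Aoife and Sofia overlap.
Elena starts after Aoife ends; Aoife is clear from here.
Elena starts before Sofia ends → Sofia and Elena overlap.
Sana starts after Sofia ends.
Sana starts after Elena ends.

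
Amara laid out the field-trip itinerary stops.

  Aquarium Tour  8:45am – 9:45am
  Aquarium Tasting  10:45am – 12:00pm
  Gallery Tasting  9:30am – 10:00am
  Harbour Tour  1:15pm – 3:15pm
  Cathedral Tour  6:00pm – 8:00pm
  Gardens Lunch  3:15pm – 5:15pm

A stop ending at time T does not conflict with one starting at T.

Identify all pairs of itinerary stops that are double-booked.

Aquarium Tour & Gallery Tasting

Sorted by start: Aquarium Tour, Gallery Tasting, Aquarium Tasting, Harbour Tour, Gardens Lunch, Cathedral Tour.
Gallery Tasting starts before Aquarium Tour ends → Aquarium Tour and Gallery Tasting overlap.
Aquarium Tasting starts after Aquarium Tour ends; Aquarium Tour is clear from here.
Aquarium Tasting starts after Gallery Tasting ends; Gallery Tasting is clear from here.
Harbour Tour starts after Aquarium Tasting ends; Aquarium Tasting is clear from here.
Gardens Lunch starts exactly when Harbour Tour ends (back-to-back, no overlap); Harbour Tour is clear from here.
Cathedral Tour starts after Gardens Lunch ends.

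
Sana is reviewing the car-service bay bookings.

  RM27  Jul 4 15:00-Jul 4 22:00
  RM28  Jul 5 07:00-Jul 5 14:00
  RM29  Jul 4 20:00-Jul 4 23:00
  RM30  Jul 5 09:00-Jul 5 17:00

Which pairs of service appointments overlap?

Sorted by start: RM27, RM29, RM28, RM30.
RM29 starts before RM27 ends → RM27 and RM29 overlap.
RM28 starts after RM27 ends; RM27 is clear from here.
RM28 starts after RM29 ends; RM29 is clear from here.
RM30 starts before RM28 ends → RM28 and RM30 overlap.

RM27 & RM29, RM28 & RM30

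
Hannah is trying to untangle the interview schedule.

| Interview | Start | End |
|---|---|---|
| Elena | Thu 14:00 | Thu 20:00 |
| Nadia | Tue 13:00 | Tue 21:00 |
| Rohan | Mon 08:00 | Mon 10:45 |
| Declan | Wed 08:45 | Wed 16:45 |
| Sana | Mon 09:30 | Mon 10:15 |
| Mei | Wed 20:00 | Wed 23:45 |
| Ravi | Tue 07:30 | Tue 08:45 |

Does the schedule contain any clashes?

Check each pair: they overlap iff neither finishes before the other starts.
Sorted by start: Rohan, Sana, Ravi, Nadia, Declan, Mei, Elena.
Sana starts before Rohan ends → Rohan and Sana overlap.
That's a conflict, so the schedule is not conflict-free.

Yes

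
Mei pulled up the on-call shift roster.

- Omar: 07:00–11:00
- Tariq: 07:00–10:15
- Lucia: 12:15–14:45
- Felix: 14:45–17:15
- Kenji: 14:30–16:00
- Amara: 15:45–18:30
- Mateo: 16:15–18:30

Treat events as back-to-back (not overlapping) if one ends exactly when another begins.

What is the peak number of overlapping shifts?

3

Sort all start/end points and keep a running count:
07:00 start Omar → 1
07:00 start Tariq → 2
10:15 end Tariq → 1
11:00 end Omar → 0
12:15 start Lucia → 1
14:30 start Kenji → 2
14:45 end Lucia → 1
14:45 start Felix → 2
15:45 start Amara → 3
16:00 end Kenji → 2
16:15 start Mateo → 3
17:15 end Felix → 2
18:30 end Amara → 1
18:30 end Mateo → 0
Peak is 3, at 15:45 (Amara, Felix, Kenji).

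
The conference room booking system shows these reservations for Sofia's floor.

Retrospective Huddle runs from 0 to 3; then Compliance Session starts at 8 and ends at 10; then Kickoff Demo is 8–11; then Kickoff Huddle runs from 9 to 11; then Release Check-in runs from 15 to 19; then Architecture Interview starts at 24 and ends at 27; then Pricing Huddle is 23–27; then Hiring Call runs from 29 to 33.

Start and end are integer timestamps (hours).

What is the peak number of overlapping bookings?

3

Walk through starts and ends in time order (an end at T is processed before a start at T):
0 start Retrospective Huddle → 1
3 end Retrospective Huddle → 0
8 start Compliance Session → 1
8 start Kickoff Demo → 2
9 start Kickoff Huddle → 3
10 end Compliance Session → 2
11 end Kickoff Demo → 1
11 end Kickoff Huddle → 0
15 start Release Check-in → 1
19 end Release Check-in → 0
23 start Pricing Huddle → 1
24 start Architecture Interview → 2
27 end Architecture Interview → 1
27 end Pricing Huddle → 0
29 start Hiring Call → 1
33 end Hiring Call → 0
Peak is 3, at 9 (Compliance Session, Kickoff Demo, Kickoff Huddle).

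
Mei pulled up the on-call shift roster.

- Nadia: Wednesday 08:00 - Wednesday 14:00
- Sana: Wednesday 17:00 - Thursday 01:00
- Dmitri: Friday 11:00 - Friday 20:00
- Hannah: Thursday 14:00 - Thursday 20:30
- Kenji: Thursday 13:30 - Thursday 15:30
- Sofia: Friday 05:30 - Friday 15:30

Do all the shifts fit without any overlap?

No

Sorted by start: Nadia, Sana, Kenji, Hannah, Sofia, Dmitri.
Sana starts after Nadia ends, so Nadia has no further overlaps.
Kenji starts after Sana ends, so Sana has no further overlaps.
Hannah starts before Kenji ends → Kenji and Hannah overlap.
That's a conflict, so the schedule is not conflict-free.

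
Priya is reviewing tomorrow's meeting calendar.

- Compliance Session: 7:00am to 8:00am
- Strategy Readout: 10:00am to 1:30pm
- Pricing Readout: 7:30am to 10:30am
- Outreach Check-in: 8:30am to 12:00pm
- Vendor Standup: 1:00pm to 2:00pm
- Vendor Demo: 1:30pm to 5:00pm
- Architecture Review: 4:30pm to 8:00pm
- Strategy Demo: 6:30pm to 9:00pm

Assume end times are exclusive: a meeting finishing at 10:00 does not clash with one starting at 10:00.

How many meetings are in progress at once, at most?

Sweep the timeline, counting +1 at each start and −1 at each end (ends before starts at a tie):
7:00am start Compliance Session → 1
7:30am start Pricing Readout → 2
8:00am end Compliance Session → 1
8:30am start Outreach Check-in → 2
10:00am start Strategy Readout → 3
10:30am end Pricing Readout → 2
12:00pm end Outreach Check-in → 1
1:00pm start Vendor Standup → 2
1:30pm end Strategy Readout → 1
1:30pm start Vendor Demo → 2
2:00pm end Vendor Standup → 1
4:30pm start Architecture Review → 2
5:00pm end Vendor Demo → 1
6:30pm start Strategy Demo → 2
8:00pm end Architecture Review → 1
9:00pm end Strategy Demo → 0
Peak is 3, at 10:00am (Outreach Check-in, Pricing Readout, Strategy Readout).

3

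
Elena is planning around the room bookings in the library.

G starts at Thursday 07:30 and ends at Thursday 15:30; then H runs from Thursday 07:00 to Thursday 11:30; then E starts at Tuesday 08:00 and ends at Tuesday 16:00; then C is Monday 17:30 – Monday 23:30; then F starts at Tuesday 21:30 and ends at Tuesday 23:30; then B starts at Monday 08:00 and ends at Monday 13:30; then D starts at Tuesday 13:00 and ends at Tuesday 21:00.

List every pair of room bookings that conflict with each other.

Sorted by start: B, C, E, D, F, H, G.
C starts after B ends, so nothing later overlaps B either.
E starts after C ends, so nothing later overlaps C either.
D starts before E ends → E and D overlap.
F starts after E ends, so nothing later overlaps E either.
F starts after D ends, so nothing later overlaps D either.
H starts after F ends, so nothing later overlaps F either.
G starts before H ends → H and G overlap.

D & E, G & H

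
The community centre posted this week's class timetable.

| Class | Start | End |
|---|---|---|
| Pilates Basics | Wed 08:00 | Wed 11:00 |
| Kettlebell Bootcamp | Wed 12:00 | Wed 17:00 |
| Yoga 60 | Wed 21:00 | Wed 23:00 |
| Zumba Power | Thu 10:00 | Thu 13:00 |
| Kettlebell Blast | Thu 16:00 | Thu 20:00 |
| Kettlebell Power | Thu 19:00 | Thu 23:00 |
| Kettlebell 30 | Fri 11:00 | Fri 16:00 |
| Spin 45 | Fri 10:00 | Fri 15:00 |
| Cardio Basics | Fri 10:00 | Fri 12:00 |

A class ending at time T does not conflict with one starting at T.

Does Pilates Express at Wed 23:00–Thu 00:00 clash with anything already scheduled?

Pilates Basics: ends Wed 11:00 at or before Pilates Express starts Wed 23:00 → clear.
Kettlebell Bootcamp: ends Wed 17:00 at or before Pilates Express starts Wed 23:00 → clear.
Yoga 60: ends Wed 23:00 at or before Pilates Express starts Wed 23:00 → clear.
Zumba Power: starts Thu 10:00 at or after Pilates Express ends Thu 00:00 → clear.
Kettlebell Blast: starts Thu 16:00 at or after Pilates Express ends Thu 00:00 → clear.
Kettlebell Power: starts Thu 19:00 at or after Pilates Express ends Thu 00:00 → clear.
Spin 45: starts Fri 10:00 at or after Pilates Express ends Thu 00:00 → clear.
Cardio Basics: starts Fri 10:00 at or after Pilates Express ends Thu 00:00 → clear.
Kettlebell 30: starts Fri 11:00 at or after Pilates Express ends Thu 00:00 → clear.

No — it doesn't clash with anything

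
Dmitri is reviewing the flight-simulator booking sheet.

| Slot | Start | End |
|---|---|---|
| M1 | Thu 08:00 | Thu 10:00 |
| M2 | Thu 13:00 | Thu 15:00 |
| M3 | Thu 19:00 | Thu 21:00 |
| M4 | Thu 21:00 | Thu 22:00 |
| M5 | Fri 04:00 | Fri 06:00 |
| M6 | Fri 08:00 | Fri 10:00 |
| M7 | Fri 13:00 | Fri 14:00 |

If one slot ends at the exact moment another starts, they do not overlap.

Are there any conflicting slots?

No

Check each pair: they overlap iff neither finishes before the other starts.
Sorted by start: M1, M2, M3, M4, M5, M6, M7.
M2 starts after M1 ends; M1 is clear from here.
M3 starts after M2 ends; M2 is clear from here.
M4 starts exactly when M3 ends (back-to-back, no overlap); M3 is clear from here.
M5 starts after M4 ends; M4 is clear from here.
M6 starts after M5 ends; M5 is clear from here.
M7 starts after M6 ends.
Every pair is clear; the schedule has no overlaps.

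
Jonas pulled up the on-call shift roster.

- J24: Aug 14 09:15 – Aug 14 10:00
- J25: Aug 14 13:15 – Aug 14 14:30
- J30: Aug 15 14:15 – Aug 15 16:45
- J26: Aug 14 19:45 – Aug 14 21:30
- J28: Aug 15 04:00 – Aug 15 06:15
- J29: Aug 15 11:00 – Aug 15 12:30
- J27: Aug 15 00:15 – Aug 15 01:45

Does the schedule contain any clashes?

Sorted by start: J24, J25, J26, J27, J28, J29, J30.
J25 starts after J24 ends, so J24 has no further overlaps.
J26 starts after J25 ends, so J25 has no further overlaps.
J27 starts after J26 ends, so J26 has no further overlaps.
J28 starts after J27 ends, so J27 has no further overlaps.
J29 starts after J28 ends, so J28 has no further overlaps.
J30 starts after J29 ends.
Every pair is clear; the schedule has no overlaps.

No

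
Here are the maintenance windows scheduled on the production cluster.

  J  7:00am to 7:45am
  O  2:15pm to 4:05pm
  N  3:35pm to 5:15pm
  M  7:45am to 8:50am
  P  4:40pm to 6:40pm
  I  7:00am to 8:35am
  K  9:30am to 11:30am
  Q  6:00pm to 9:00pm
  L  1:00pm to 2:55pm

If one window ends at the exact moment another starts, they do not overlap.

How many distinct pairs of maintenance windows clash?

Sorted by start: I, J, M, K, L, O, N, P, Q.
J starts before I ends → I and J overlap.
M starts before I ends → I and M overlap.
K starts after I ends — done with I.
M starts exactly when J ends (back-to-back, no overlap) — done with J.
K starts after M ends — done with M.
L starts after K ends — done with K.
O starts before L ends → L and O overlap.
N starts after L ends — done with L.
N starts before O ends → O and N overlap.
P starts after O ends — done with O.
P starts before N ends → N and P overlap.
Q starts after N ends.
Q starts before P ends → P and Q overlap.
Overlapping pairs: I & J, I & M, L & O, N & O, N & P, P & Q — 6 in total.

6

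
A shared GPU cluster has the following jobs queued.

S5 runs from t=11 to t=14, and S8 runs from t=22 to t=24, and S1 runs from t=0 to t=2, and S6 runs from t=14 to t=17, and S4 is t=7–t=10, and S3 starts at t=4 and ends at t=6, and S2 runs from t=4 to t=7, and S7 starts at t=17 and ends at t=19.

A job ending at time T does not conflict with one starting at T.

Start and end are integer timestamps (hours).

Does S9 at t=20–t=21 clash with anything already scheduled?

S1: ends t=2 at or before S9 starts t=20 → clear.
S2: ends t=7 at or before S9 starts t=20 → clear.
S3: ends t=6 at or before S9 starts t=20 → clear.
S4: ends t=10 at or before S9 starts t=20 → clear.
S5: ends t=14 at or before S9 starts t=20 → clear.
S6: ends t=17 at or before S9 starts t=20 → clear.
S7: ends t=19 at or before S9 starts t=20 → clear.
S8: starts t=22 at or after S9 ends t=21 → clear.

No — it doesn't clash with anything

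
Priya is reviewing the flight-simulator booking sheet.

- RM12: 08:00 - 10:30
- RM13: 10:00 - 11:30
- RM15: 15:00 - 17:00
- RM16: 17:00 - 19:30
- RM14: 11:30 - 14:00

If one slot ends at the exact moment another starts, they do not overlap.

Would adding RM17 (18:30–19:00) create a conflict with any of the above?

RM12: ends 10:30 at or before RM17 starts 18:30 → clear.
RM13: ends 11:30 at or before RM17 starts 18:30 → clear.
RM14: ends 14:00 at or before RM17 starts 18:30 → clear.
RM15: ends 17:00 at or before RM17 starts 18:30 → clear.
RM16: starts 17:00 before RM17 ends 19:00, and ends 19:30 after RM17 starts 18:30 → overlap.
RM17 overlaps RM16.

Yes — it overlaps RM16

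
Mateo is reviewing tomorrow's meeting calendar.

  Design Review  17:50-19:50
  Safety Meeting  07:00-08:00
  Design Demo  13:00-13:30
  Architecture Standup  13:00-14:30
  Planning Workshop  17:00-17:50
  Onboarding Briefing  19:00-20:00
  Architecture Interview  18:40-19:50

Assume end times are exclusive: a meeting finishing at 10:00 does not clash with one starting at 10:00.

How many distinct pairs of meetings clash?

4

Sorted by start: Safety Meeting, Design Demo, Architecture Standup, Planning Workshop, Design Review, Architecture Interview, Onboarding Briefing.
Design Demo starts after Safety Meeting ends — done with Safety Meeting.
Architecture Standup starts before Design Demo ends → Design Demo and Architecture Standup overlap.
Planning Workshop starts after Design Demo ends — done with Design Demo.
Planning Workshop starts after Architecture Standup ends — done with Architecture Standup.
Design Review starts exactly when Planning Workshop ends (back-to-back, no overlap) — done with Planning Workshop.
Architecture Interview starts before Design Review ends → Design Review and Architecture Interview overlap.
Onboarding Briefing starts before Design Review ends → Design Review and Onboarding Briefing overlap.
Onboarding Briefing starts before Architecture Interview ends → Architecture Interview and Onboarding Briefing overlap.
Overlapping pairs: Architecture Interview & Design Review, Architecture Interview & Onboarding Briefing, Architecture Standup & Design Demo, Design Review & Onboarding Briefing — 4 in total.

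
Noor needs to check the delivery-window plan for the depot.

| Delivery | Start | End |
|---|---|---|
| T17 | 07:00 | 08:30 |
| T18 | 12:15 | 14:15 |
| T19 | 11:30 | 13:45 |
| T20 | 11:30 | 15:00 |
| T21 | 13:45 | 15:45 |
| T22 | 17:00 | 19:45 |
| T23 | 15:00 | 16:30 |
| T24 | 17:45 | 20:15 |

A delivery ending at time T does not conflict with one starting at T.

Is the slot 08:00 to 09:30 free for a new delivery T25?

T17: starts 07:00 before T25 ends 09:30, and ends 08:30 after T25 starts 08:00 → overlap.
T19: starts 11:30 at or after T25 ends 09:30 → clear.
T20: starts 11:30 at or after T25 ends 09:30 → clear.
T18: starts 12:15 at or after T25 ends 09:30 → clear.
T21: starts 13:45 at or after T25 ends 09:30 → clear.
T23: starts 15:00 at or after T25 ends 09:30 → clear.
T22: starts 17:00 at or after T25 ends 09:30 → clear.
T24: starts 17:45 at or after T25 ends 09:30 → clear.
T25 overlaps T17.

No — it overlaps T17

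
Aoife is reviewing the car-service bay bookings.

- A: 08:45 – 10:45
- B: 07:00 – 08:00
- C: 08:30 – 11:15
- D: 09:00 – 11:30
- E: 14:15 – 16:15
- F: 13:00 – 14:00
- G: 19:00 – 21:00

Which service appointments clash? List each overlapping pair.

Sorted by start: B, C, A, D, F, E, G.
C starts after B ends; B is clear from here.
A starts before C ends → C and A overlap.
D starts before C ends → C and D overlap.
F starts after C ends; C is clear from here.
D starts before A ends → A and D overlap.
F starts after A ends; A is clear from here.
F starts after D ends; D is clear from here.
E starts after F ends; F is clear from here.
G starts after E ends.

A & C, A & D, C & D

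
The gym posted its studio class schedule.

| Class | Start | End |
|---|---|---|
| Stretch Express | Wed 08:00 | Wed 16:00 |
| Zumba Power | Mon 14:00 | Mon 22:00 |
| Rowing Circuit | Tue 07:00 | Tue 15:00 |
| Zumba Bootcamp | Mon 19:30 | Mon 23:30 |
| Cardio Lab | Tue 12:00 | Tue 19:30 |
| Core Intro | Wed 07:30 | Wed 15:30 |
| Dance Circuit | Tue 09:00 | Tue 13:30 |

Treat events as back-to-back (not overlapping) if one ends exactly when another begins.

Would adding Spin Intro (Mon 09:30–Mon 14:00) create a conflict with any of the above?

Zumba Power: starts Mon 14:00 at or after Spin Intro ends Mon 14:00 → clear.
Zumba Bootcamp: starts Mon 19:30 at or after Spin Intro ends Mon 14:00 → clear.
Rowing Circuit: starts Tue 07:00 at or after Spin Intro ends Mon 14:00 → clear.
Dance Circuit: starts Tue 09:00 at or after Spin Intro ends Mon 14:00 → clear.
Cardio Lab: starts Tue 12:00 at or after Spin Intro ends Mon 14:00 → clear.
Core Intro: starts Wed 07:30 at or after Spin Intro ends Mon 14:00 → clear.
Stretch Express: starts Wed 08:00 at or after Spin Intro ends Mon 14:00 → clear.

No — it doesn't clash with anything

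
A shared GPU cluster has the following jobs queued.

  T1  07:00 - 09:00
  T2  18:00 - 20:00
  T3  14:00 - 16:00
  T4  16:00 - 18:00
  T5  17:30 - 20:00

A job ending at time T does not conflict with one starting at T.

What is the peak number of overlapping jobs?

Sort all start/end points and keep a running count:
07:00 start T1 → 1
09:00 end T1 → 0
14:00 start T3 → 1
16:00 end T3 → 0
16:00 start T4 → 1
17:30 start T5 → 2
18:00 end T4 → 1
18:00 start T2 → 2
20:00 end T2 → 1
20:00 end T5 → 0
Peak is 2, at 17:30 (T4, T5).

2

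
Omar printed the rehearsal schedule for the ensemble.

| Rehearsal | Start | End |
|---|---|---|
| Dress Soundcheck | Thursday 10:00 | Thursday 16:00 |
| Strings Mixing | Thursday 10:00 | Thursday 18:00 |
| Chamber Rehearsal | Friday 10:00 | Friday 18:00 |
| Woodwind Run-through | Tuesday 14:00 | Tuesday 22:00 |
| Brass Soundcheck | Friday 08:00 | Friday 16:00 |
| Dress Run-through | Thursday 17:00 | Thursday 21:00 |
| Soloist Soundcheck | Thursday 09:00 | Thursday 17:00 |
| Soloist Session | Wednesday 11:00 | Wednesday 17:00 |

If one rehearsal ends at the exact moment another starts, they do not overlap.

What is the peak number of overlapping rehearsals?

Sweep the timeline, counting +1 at each start and −1 at each end (ends before starts at a tie):
Tuesday 14:00 start Woodwind Run-through → 1
Tuesday 22:00 end Woodwind Run-through → 0
Wednesday 11:00 start Soloist Session → 1
Wednesday 17:00 end Soloist Session → 0
Thursday 09:00 start Soloist Soundcheck → 1
Thursday 10:00 start Dress Soundcheck → 2
Thursday 10:00 start Strings Mixing → 3
Thursday 16:00 end Dress Soundcheck → 2
Thursday 17:00 end Soloist Soundcheck → 1
Thursday 17:00 start Dress Run-through → 2
Thursday 18:00 end Strings Mixing → 1
Thursday 21:00 end Dress Run-through → 0
Friday 08:00 start Brass Soundcheck → 1
Friday 10:00 start Chamber Rehearsal → 2
Friday 16:00 end Brass Soundcheck → 1
Friday 18:00 end Chamber Rehearsal → 0
Peak is 3, at Thursday 10:00 (Dress Soundcheck, Soloist Soundcheck, Strings Mixing).

3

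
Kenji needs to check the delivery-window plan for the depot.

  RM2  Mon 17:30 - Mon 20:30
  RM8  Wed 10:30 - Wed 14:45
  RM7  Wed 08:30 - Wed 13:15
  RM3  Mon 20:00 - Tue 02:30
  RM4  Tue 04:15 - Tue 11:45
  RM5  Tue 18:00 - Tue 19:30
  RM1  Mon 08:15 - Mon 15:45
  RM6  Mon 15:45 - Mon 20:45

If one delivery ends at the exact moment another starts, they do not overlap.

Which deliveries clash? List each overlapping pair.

Sorted by start: RM1, RM6, RM2, RM3, RM4, RM5, RM7, RM8.
RM6 starts exactly when RM1 ends (back-to-back, no overlap), so nothing later overlaps RM1 either.
RM2 starts before RM6 ends → RM6 and RM2 overlap.
RM3 starts before RM6 ends → RM6 and RM3 overlap.
RM4 starts after RM6 ends, so nothing later overlaps RM6 either.
RM3 starts before RM2 ends → RM2 and RM3 overlap.
RM4 starts after RM2 ends, so nothing later overlaps RM2 either.
RM4 starts after RM3 ends, so nothing later overlaps RM3 either.
RM5 starts after RM4 ends, so nothing later overlaps RM4 either.
RM7 starts after RM5 ends, so nothing later overlaps RM5 either.
RM8 starts before RM7 ends → RM7 and RM8 overlap.

RM2 & RM3, RM2 & RM6, RM3 & RM6, RM7 & RM8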